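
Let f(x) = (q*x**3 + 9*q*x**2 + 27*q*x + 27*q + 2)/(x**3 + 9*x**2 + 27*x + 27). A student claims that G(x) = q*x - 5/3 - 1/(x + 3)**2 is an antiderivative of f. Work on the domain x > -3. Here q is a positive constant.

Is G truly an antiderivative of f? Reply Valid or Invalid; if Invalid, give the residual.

d/dx[G] = (q*x**3 + 9*q*x**2 + 27*q*x + 27*q + 2)/(x**3 + 9*x**2 + 27*x + 27)
This equals f(x) exactly, so the claim holds.

Valid. The derivative of G reproduces f.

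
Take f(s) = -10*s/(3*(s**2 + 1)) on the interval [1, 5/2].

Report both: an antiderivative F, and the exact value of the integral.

Antiderivative: F(s) = -5*log(s**2/2 + 1/2)/3; value = -5*log(29/8)/3

The substitution u = s**2/2 + 1/2 works: f is exactly (dF/du)*(du/ds) for that inner function.
F(s) = -5*log(s**2/2 + 1/2)/3 is an antiderivative of f.
Check: d/ds[-5*log(s**2/2 + 1/2)/3] = -10*s/(3*s**2 + 3), which equals f(s).
F(5/2) = -5*log(29/8)/3; F(1) = 0.
Integral = F(5/2) - F(1) = -5*log(29/8)/3.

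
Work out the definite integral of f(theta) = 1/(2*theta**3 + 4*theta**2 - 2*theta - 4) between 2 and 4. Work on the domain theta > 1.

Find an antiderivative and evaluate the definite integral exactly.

Factor the denominator (2*(theta - 1)*(theta + 1)*(theta + 2)) and decompose: f = 1/(6*(theta + 2)) - 1/(4*(theta + 1)) + 1/(12*(theta - 1)); each piece integrates to a log, atan, or power term.
F(theta) = log(theta - 1)/12 - log(theta + 1)/4 + log(theta + 2)/6 is an antiderivative of f.
Check: d/dtheta[log(theta - 1)/12 - log(theta + 1)/4 + log(theta + 2)/6] = 1/(2*theta**3 + 4*theta**2 - 2*theta - 4) = f(theta).
F(4) = -log(5)/4 + log(3)/12 + log(6)/6; F(2) = -log(3)/4 + log(4)/6.
Integral = F(4) - F(2) = -log(5)/4 - log(4)/6 + log(6)/6 + log(3)/3.

Antiderivative: F(theta) = log(theta - 1)/12 - log(theta + 1)/4 + log(theta + 2)/6; value = -log(5)/4 - log(4)/6 + log(6)/6 + log(3)/3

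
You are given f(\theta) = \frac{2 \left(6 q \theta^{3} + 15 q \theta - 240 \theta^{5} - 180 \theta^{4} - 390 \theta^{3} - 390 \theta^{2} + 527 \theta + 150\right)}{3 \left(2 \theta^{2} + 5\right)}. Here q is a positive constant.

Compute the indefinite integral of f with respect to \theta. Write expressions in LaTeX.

F(\theta) = q \theta^{2} - 20 \theta^{4} - 20 \theta^{3} + 35 \theta^{2} + 20 \theta + \frac{\log{\left(2 \theta^{2} + 5 \right)}}{3} + C

Check any antiderivative F(\theta) by computing F'(\theta) and comparing it with f(\theta).
Check: d/d\theta[q \theta^{2} - 20 \theta^{4} - 20 \theta^{3} + 35 \theta^{2} + 20 \theta + \frac{\log{\left(2 \theta^{2} + 5 \right)}}{3}] = \frac{12 q \theta^{3} + 30 q \theta - 480 \theta^{5} - 360 \theta^{4} - 780 \theta^{3} - 780 \theta^{2} + 1054 \theta + 300}{6 \theta^{2} + 15}, which equals f(\theta).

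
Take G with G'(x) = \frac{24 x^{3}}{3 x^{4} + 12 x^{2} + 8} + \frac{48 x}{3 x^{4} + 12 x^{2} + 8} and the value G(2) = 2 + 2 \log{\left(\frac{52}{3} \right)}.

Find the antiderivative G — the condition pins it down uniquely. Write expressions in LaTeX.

G(x) = 2 \log{\left(\frac{x^{4}}{2} + 2 x^{2} + \frac{4}{3} \right)} + 2

G'(x) matches the chain-rule pattern g'(h)*h' with inner function h(x) = \frac{x^{4}}{2} + 2 x^{2} + \frac{4}{3}; substituting u = h(x) collapses the integral.
A general antiderivative is 2 \log{\left(\frac{x^{4}}{2} + 2 x^{2} + \frac{4}{3} \right)} + C.
The condition gives C = 2 + 2 \log{\left(\frac{52}{3} \right)} - (2 \log{\left(\frac{52}{3} \right)}) = 2.
So G(x) = 2 \log{\left(\frac{x^{4}}{2} + 2 x^{2} + \frac{4}{3} \right)} + 2.
Check: d/dx[2 \log{\left(\frac{x^{4}}{2} + 2 x^{2} + \frac{4}{3} \right)} + 2] = \frac{24 x^{3} + 48 x}{3 x^{4} + 12 x^{2} + 8}, which equals G'(x).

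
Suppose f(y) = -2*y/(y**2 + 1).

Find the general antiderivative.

The substitution u = y**2 + 1 works: f is exactly (dF/du)*(du/dy) for that inner function.
Check: d/dy[-log(y**2 + 1)] = -2*y/(y**2 + 1) = f(y).

F(y) = -log(y**2 + 1) + C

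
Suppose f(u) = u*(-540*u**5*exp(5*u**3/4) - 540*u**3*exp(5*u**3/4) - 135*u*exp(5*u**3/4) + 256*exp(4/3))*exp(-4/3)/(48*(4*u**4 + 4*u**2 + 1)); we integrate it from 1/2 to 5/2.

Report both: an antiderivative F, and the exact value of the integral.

Antiderivative: F(u) = -3*exp(5*u**3/4 - 4/3)/4 - 4/(3*(2*u**2 + 1)); value = -3*exp(1747/96)/4 + 3*exp(-113/96)/4 + 64/81

Any candidate F(u) must reproduce f(u) exactly when differentiated.
F(u) = -3*exp(5*u**3/4 - 4/3)/4 - 4/(3*(2*u**2 + 1)) is an antiderivative of f.
Check: d/du[-3*exp(5*u**3/4 - 4/3)/4 - 4/(3*(2*u**2 + 1))] = (-540*u**6*exp(-4/3)*exp(5*u**3/4) - 540*u**4*exp(-4/3)*exp(5*u**3/4) - 135*u**2*exp(-4/3)*exp(5*u**3/4) + 256*u)/(192*u**4 + 192*u**2 + 48), which equals f(u).
F(5/2) = -3*exp(1747/96)/4 - 8/81; F(1/2) = -8/9 - 3*exp(-113/96)/4.
Integral = F(5/2) - F(1/2) = -3*exp(1747/96)/4 + 3*exp(-113/96)/4 + 64/81.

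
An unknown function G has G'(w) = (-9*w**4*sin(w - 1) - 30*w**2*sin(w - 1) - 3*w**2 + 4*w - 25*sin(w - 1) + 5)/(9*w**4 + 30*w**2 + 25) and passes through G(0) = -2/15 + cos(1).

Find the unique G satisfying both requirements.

G(w) = (3*w + 3*(3*w**2 + 5)*cos(w - 1) - 2)/(3*(3*w**2 + 5))

The proposed G(w) is checked by its d/dw: the result must match the given G'(w).
A general antiderivative is (w - 2/3)/(3*w**2 + 5) + cos(w - 1) + C.
The condition gives C = -2/15 + cos(1) - (-2/15 + cos(1)) = 0.
So G(w) = (3*w + 3*(3*w**2 + 5)*cos(w - 1) - 2)/(3*(3*w**2 + 5)).
Check: d/dw[(3*w + 3*(3*w**2 + 5)*cos(w - 1) - 2)/(3*(3*w**2 + 5))] = (-9*w**4*sin(w - 1) - 30*w**2*sin(w - 1) - 3*w**2 + 4*w - 25*sin(w - 1) + 5)/(9*w**4 + 30*w**2 + 25) = G'(w).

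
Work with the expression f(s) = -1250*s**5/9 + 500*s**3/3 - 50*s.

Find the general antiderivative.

The substitution u = 5*s**2/3 - 1 works: f is exactly (dF/du)*(du/ds) for that inner function.
Check: d/ds[-5*(5*s**2/3 - 1)**3] = -1250*s**5/9 + 500*s**3/3 - 50*s = f(s).

F(s) = -5*(5*s**2/3 - 1)**3 + C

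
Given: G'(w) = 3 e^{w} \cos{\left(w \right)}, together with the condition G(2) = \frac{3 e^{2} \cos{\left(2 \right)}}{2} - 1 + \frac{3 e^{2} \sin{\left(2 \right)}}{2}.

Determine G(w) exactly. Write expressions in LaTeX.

G(w) = \frac{3 e^{w} \sin{\left(w \right)}}{2} + \frac{3 e^{w} \cos{\left(w \right)}}{2} - 1

Whatever form G(w) takes, its d/dw must return the stated G'(w).
A general antiderivative is \frac{3 e^{w} \sin{\left(w \right)}}{2} + \frac{3 e^{w} \cos{\left(w \right)}}{2} + C.
The condition gives C = \frac{3 e^{2} \cos{\left(2 \right)}}{2} - 1 + \frac{3 e^{2} \sin{\left(2 \right)}}{2} - (\frac{3 e^{2} \cos{\left(2 \right)}}{2} + \frac{3 e^{2} \sin{\left(2 \right)}}{2}) = -1.
So G(w) = \frac{3 e^{w} \sin{\left(w \right)}}{2} + \frac{3 e^{w} \cos{\left(w \right)}}{2} - 1.
Check: d/dw[\frac{3 e^{w} \sin{\left(w \right)}}{2} + \frac{3 e^{w} \cos{\left(w \right)}}{2} - 1] = 3 e^{w} \cos{\left(w \right)} = G'(w).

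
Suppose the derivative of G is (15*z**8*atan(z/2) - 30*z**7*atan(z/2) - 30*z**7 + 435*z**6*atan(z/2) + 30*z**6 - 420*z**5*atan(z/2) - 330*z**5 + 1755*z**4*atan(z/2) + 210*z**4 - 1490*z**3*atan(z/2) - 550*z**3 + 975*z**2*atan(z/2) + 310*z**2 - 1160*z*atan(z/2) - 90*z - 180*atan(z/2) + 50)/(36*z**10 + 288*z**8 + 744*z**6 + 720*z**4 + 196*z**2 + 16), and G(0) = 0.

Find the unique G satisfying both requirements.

G(z) = (-5*z**3*atan(z/2) + 5*z**2*atan(z/2) - 45*z*atan(z/2) + 25*atan(z/2))/(12*z**4 + 24*z**2 + 4)

A candidate passes only if d/dz[G] lands on the given G'(z) exactly.
A general antiderivative is 5*(-z**3/3 + z**2/3 - 3*z + 5/3)*atan(z/2)/(4*(z**4 + 2*z**2 + 1/3)) + C.
The condition gives C = 0 - (0) = 0.
So G(z) = (-5*z**3*atan(z/2) + 5*z**2*atan(z/2) - 45*z*atan(z/2) + 25*atan(z/2))/(12*z**4 + 24*z**2 + 4).
Check: d/dz[(-5*z**3*atan(z/2) + 5*z**2*atan(z/2) - 45*z*atan(z/2) + 25*atan(z/2))/(12*z**4 + 24*z**2 + 4)] = (15*z**8*atan(z/2) - 30*z**7*atan(z/2) - 30*z**7 + 435*z**6*atan(z/2) + 30*z**6 - 420*z**5*atan(z/2) - 330*z**5 + 1755*z**4*atan(z/2) + 210*z**4 - 1490*z**3*atan(z/2) - 550*z**3 + 975*z**2*atan(z/2) + 310*z**2 - 1160*z*atan(z/2) - 90*z - 180*atan(z/2) + 50)/(36*z**10 + 288*z**8 + 744*z**6 + 720*z**4 + 196*z**2 + 16) = G'(z).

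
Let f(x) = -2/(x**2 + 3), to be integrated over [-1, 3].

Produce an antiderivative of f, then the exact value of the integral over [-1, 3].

Differentiate the proposed F(x) back; it has to land on f(x) exactly.
F(x) = -2*sqrt(3)*atan(sqrt(3)*x/3)/3 is an antiderivative of f.
Check: d/dx[-2*sqrt(3)*atan(sqrt(3)*x/3)/3] = -2/(x**2 + 3) = f(x).
F(3) = -2*sqrt(3)*pi/9; F(-1) = sqrt(3)*pi/9.
Integral = F(3) - F(-1) = -sqrt(3)*pi/3.

Antiderivative: F(x) = -2*sqrt(3)*atan(sqrt(3)*x/3)/3; value = -sqrt(3)*pi/3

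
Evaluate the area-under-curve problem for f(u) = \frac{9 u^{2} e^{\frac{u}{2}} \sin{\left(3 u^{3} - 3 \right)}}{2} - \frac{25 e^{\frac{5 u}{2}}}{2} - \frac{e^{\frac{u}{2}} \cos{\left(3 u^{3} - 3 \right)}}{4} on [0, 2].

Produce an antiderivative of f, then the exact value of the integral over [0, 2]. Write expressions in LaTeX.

Antiderivative: F(u) = - \frac{\left(10 e^{2 u} + \cos{\left(3 u^{3} - 3 \right)}\right) e^{\frac{u}{2}}}{2}; value = - 5 e^{5} + \frac{\cos{\left(3 \right)}}{2} - \frac{e \cos{\left(21 \right)}}{2} + 5

Recognize the product-rule pattern: f = v'r + vr' with v = - 5 e^{2 u} - \frac{\cos{\left(3 u^{3} - 3 \right)}}{2}, r = e^{\frac{u}{2}}, so integration by parts undoes it.
F(u) = - \frac{\left(10 e^{2 u} + \cos{\left(3 u^{3} - 3 \right)}\right) e^{\frac{u}{2}}}{2} is an antiderivative of f.
Check: d/du[- \frac{\left(10 e^{2 u} + \cos{\left(3 u^{3} - 3 \right)}\right) e^{\frac{u}{2}}}{2}] = \frac{9 u^{2} e^{\frac{u}{2}} \sin{\left(3 u^{3} - 3 \right)}}{2} - \frac{25 e^{\frac{5 u}{2}}}{2} - \frac{e^{\frac{u}{2}} \cos{\left(3 u^{3} - 3 \right)}}{4} = f(u).
F(2) = - 5 e^{5} - \frac{e \cos{\left(21 \right)}}{2}; F(0) = -5 - \frac{\cos{\left(3 \right)}}{2}.
Integral = F(2) - F(0) = - 5 e^{5} + \frac{\cos{\left(3 \right)}}{2} - \frac{e \cos{\left(21 \right)}}{2} + 5.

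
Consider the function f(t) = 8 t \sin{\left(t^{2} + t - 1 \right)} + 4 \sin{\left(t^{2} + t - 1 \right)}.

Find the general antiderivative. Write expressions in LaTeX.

f matches the chain-rule pattern g'(h)*h' with inner function h(t) = t^{2} + t - 1; substituting u = h(t) collapses the integral.
Check: d/dt[- 4 \cos{\left(t^{2} + t - 1 \right)}] = 8 t \sin{\left(t^{2} + t - 1 \right)} + 4 \sin{\left(t^{2} + t - 1 \right)} = f(t).

F(t) = - 4 \cos{\left(t^{2} + t - 1 \right)} + C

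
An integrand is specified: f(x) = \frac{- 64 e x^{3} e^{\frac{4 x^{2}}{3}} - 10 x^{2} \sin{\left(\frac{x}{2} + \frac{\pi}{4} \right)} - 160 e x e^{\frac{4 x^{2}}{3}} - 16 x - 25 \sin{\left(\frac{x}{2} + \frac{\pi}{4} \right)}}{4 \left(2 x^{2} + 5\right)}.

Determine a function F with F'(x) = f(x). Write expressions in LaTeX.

An antiderivative is F(x) = - 3 e e^{\frac{4 x^{2}}{3}} - \log{\left(2 x^{2} + 5 \right)} + \frac{5 \cos{\left(\frac{x}{2} + \frac{\pi}{4} \right)}}{2}.

For F(x) to be correct the identity F'(x) - f(x) = 0 must hold.
Check: d/dx[- 3 e e^{\frac{4 x^{2}}{3}} - \log{\left(2 x^{2} + 5 \right)} + \frac{5 \cos{\left(\frac{x}{2} + \frac{\pi}{4} \right)}}{2}] = \frac{- 64 e x^{3} e^{\frac{4 x^{2}}{3}} - 10 x^{2} \sin{\left(\frac{x}{2} + \frac{\pi}{4} \right)} - 160 e x e^{\frac{4 x^{2}}{3}} - 16 x - 25 \sin{\left(\frac{x}{2} + \frac{\pi}{4} \right)}}{8 x^{2} + 20}, which equals f(x).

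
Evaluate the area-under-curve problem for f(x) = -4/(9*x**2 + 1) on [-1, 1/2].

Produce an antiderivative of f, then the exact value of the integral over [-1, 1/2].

Antiderivative: F(x) = -4*atan(3*x)/3; value = -4*atan(3)/3 - 4*atan(3/2)/3

A candidate is checked by its d/dx: the result must match f(x).
F(x) = -4*atan(3*x)/3 is an antiderivative of f.
Check: d/dx[-4*atan(3*x)/3] = -4/(9*x**2 + 1) = f(x).
F(1/2) = -4*atan(3/2)/3; F(-1) = 4*atan(3)/3.
Integral = F(1/2) - F(-1) = -4*atan(3)/3 - 4*atan(3/2)/3.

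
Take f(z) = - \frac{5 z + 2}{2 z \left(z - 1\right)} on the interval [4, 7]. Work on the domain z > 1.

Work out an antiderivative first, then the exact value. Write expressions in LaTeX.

The denominator factors as 2 z \left(z - 1\right); partial fractions split f into directly integrable pieces: - \frac{7}{2 \left(z - 1\right)} + \frac{1}{z}.
F(z) = \log{\left(z \right)} - \frac{7 \log{\left(z - 1 \right)}}{2} is an antiderivative of f.
Check: d/dz[\log{\left(z \right)} - \frac{7 \log{\left(z - 1 \right)}}{2}] = \frac{- 5 z - 2}{2 z^{2} - 2 z}, which equals f(z).
F(7) = - \frac{7 \log{\left(6 \right)}}{2} + \log{\left(7 \right)}; F(4) = - \frac{7 \log{\left(3 \right)}}{2} + \log{\left(4 \right)}.
Integral = F(7) - F(4) = - \frac{7 \log{\left(6 \right)}}{2} - \log{\left(4 \right)} + \log{\left(7 \right)} + \frac{7 \log{\left(3 \right)}}{2}.

Antiderivative: F(z) = \log{\left(z \right)} - \frac{7 \log{\left(z - 1 \right)}}{2}; value = - \frac{7 \log{\left(6 \right)}}{2} - \log{\left(4 \right)} + \log{\left(7 \right)} + \frac{7 \log{\left(3 \right)}}{2}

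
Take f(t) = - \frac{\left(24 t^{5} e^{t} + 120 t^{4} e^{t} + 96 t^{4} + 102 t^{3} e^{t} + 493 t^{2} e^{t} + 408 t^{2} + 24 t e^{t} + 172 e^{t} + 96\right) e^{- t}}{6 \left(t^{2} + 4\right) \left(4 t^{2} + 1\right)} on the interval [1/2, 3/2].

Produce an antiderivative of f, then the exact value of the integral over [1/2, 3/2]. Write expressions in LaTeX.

Whatever form F(t) takes, F'(t) = f(t) is non-negotiable.
F(t) = - \frac{\left(6 t^{2} e^{t} + 60 t e^{t} - 8 e^{t} \operatorname{atan}{\left(\frac{t}{2} \right)} + 15 e^{t} \operatorname{atan}{\left(2 t \right)} + 12 e^{t} - 48\right) e^{- t}}{12} is an antiderivative of f.
Check: d/dt[- \frac{\left(6 t^{2} e^{t} + 60 t e^{t} - 8 e^{t} \operatorname{atan}{\left(\frac{t}{2} \right)} + 15 e^{t} \operatorname{atan}{\left(2 t \right)} + 12 e^{t} - 48\right) e^{- t}}{12}] = \frac{- 24 t^{5} e^{t} - 120 t^{4} e^{t} - 96 t^{4} - 102 t^{3} e^{t} - 493 t^{2} e^{t} - 408 t^{2} - 24 t e^{t} - 172 e^{t} - 96}{24 t^{4} e^{t} + 102 t^{2} e^{t} + 24 e^{t}}, which equals f(t).
F(3/2) = - \frac{77}{8} - \frac{5 \operatorname{atan}{\left(3 \right)}}{4} + \frac{2 \operatorname{atan}{\left(\frac{3}{4} \right)}}{3} + \frac{4}{e^{\frac{3}{2}}}; F(1/2) = - \frac{29}{8} - \frac{5 \pi}{16} + \frac{2 \operatorname{atan}{\left(\frac{1}{4} \right)}}{3} + \frac{4}{e^{\frac{1}{2}}}.
Integral = F(3/2) - F(1/2) = -6 - \frac{4}{e^{\frac{1}{2}}} - \frac{5 \operatorname{atan}{\left(3 \right)}}{4} - \frac{2 \operatorname{atan}{\left(\frac{1}{4} \right)}}{3} + \frac{2 \operatorname{atan}{\left(\frac{3}{4} \right)}}{3} + \frac{4}{e^{\frac{3}{2}}} + \frac{5 \pi}{16}.

Antiderivative: F(t) = - \frac{\left(6 t^{2} e^{t} + 60 t e^{t} - 8 e^{t} \operatorname{atan}{\left(\frac{t}{2} \right)} + 15 e^{t} \operatorname{atan}{\left(2 t \right)} + 12 e^{t} - 48\right) e^{- t}}{12}; value = -6 - \frac{4}{e^{\frac{1}{2}}} - \frac{5 \operatorname{atan}{\left(3 \right)}}{4} - \frac{2 \operatorname{atan}{\left(\frac{1}{4} \right)}}{3} + \frac{2 \operatorname{atan}{\left(\frac{3}{4} \right)}}{3} + \frac{4}{e^{\frac{3}{2}}} + \frac{5 \pi}{16}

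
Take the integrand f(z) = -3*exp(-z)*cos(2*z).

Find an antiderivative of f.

Recover f(z) by differentiating a candidate F(z); any mismatch rules it out.
Check: d/dz[3*(-2*sin(2*z) + cos(2*z))*exp(-z)/5] = -3*exp(-z)*cos(2*z) = f(z).

An antiderivative is F(z) = 3*(-2*sin(2*z) + cos(2*z))*exp(-z)/5.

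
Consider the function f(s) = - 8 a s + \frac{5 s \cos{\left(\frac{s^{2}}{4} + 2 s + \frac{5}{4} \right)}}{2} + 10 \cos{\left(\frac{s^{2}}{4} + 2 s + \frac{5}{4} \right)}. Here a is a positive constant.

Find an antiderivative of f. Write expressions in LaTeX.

An antiderivative is F(s) = - 4 a s^{2} + 5 \sin{\left(\frac{s^{2}}{4} + 2 s + \frac{5}{4} \right)}.

Integrate term by term and add the pieces.
Check: d/ds[- 4 a s^{2} + 5 \sin{\left(\frac{s^{2}}{4} + 2 s + \frac{5}{4} \right)}] = - 8 a s + \frac{5 s \cos{\left(\frac{s^{2}}{4} + 2 s + \frac{5}{4} \right)}}{2} + 10 \cos{\left(\frac{s^{2}}{4} + 2 s + \frac{5}{4} \right)} = f(s).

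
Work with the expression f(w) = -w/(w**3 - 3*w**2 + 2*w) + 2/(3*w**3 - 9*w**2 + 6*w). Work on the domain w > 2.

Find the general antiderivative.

F(w) = -2*log(w - 2)/3 + log(w**2 - w)/3 + C

The denominator factors as 3*w*(w - 2)*(w - 1); partial fractions split f into directly integrable pieces: 1/(3*(w - 1)) - 2/(3*(w - 2)) + 1/(3*w).
Check: d/dw[-2*log(w - 2)/3 + log(w**2 - w)/3] = (2 - 3*w)/(3*w**3 - 9*w**2 + 6*w), which equals f(w).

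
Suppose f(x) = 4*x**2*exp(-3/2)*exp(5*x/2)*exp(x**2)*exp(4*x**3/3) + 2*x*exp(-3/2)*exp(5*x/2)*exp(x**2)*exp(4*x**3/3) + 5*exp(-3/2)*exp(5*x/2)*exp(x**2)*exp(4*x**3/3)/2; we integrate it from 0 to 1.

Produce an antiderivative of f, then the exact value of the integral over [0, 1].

Antiderivative: F(x) = exp(-3/2)*exp(5*x/2)*exp(x**2)*exp(4*x**3/3); value = -exp(-3/2) + exp(10/3)

The substitution u = 4*x**3/3 + x**2 + 5*x/2 - 3/2 works: f is exactly (dF/du)*(du/dx) for that inner function.
F(x) = exp(-3/2)*exp(5*x/2)*exp(x**2)*exp(4*x**3/3) is an antiderivative of f.
Check: d/dx[exp(-3/2)*exp(5*x/2)*exp(x**2)*exp(4*x**3/3)] = (8*x**2*exp(5*x/2)*exp(x**2)*exp(4*x**3/3) + 4*x*exp(5*x/2)*exp(x**2)*exp(4*x**3/3) + 5*exp(5*x/2)*exp(x**2)*exp(4*x**3/3))*exp(-3/2)/2, which equals f(x).
F(1) = exp(10/3); F(0) = exp(-3/2).
Integral = F(1) - F(0) = -exp(-3/2) + exp(10/3).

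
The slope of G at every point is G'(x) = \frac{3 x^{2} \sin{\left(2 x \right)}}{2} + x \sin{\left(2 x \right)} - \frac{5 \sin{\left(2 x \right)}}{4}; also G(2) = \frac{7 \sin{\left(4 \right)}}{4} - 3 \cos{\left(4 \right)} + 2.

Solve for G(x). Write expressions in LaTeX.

G(x) = - \frac{3 x^{2} \cos{\left(2 x \right)}}{4} + \frac{3 x \sin{\left(2 x \right)}}{4} - \frac{x \cos{\left(2 x \right)}}{2} + \frac{\sin{\left(2 x \right)}}{4} + \cos{\left(2 x \right)} + 2

The integrand splits into summands that can be handled one at a time.
A general antiderivative is - \frac{3 x^{2} \cos{\left(2 x \right)}}{4} + \frac{3 x \sin{\left(2 x \right)}}{4} - \frac{x \cos{\left(2 x \right)}}{2} + \frac{\sin{\left(2 x \right)}}{4} + \cos{\left(2 x \right)} + C.
The condition gives C = \frac{7 \sin{\left(4 \right)}}{4} - 3 \cos{\left(4 \right)} + 2 - (\frac{7 \sin{\left(4 \right)}}{4} - 3 \cos{\left(4 \right)}) = 2.
So G(x) = - \frac{3 x^{2} \cos{\left(2 x \right)}}{4} + \frac{3 x \sin{\left(2 x \right)}}{4} - \frac{x \cos{\left(2 x \right)}}{2} + \frac{\sin{\left(2 x \right)}}{4} + \cos{\left(2 x \right)} + 2.
Check: d/dx[- \frac{3 x^{2} \cos{\left(2 x \right)}}{4} + \frac{3 x \sin{\left(2 x \right)}}{4} - \frac{x \cos{\left(2 x \right)}}{2} + \frac{\sin{\left(2 x \right)}}{4} + \cos{\left(2 x \right)} + 2] = \frac{3 x^{2} \sin{\left(2 x \right)}}{2} + x \sin{\left(2 x \right)} - \frac{5 \sin{\left(2 x \right)}}{4} = G'(x).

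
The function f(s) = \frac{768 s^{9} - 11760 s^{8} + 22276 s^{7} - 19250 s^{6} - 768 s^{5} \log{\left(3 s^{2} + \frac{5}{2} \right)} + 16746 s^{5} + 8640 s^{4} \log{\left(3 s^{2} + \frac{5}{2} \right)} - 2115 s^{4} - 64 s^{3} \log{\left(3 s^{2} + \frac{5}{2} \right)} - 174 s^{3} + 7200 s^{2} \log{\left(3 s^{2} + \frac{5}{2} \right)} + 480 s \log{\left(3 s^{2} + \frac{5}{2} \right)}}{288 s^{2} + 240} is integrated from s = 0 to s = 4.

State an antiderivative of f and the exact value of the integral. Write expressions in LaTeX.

Antiderivative: F(s) = \frac{s^{8}}{3} - \frac{35 s^{7}}{6} + \frac{601 s^{6}}{48} - \frac{105 s^{5}}{16} - \frac{2 s^{4} \log{\left(3 s^{2} + \frac{5}{2} \right)}}{3} - \frac{25 s^{4}}{32} + 10 s^{3} \log{\left(3 s^{2} + \frac{5}{2} \right)} + s^{2} \log{\left(3 s^{2} + \frac{5}{2} \right)}; value = - \frac{88088}{3} + \frac{1456 \log{\left(\frac{101}{2} \right)}}{3}

f has the shape u'v + uv' for u = - \frac{\left(- 2 s^{2} + \frac{5 s}{2}\right)^{2}}{4} + 2 \log{\left(3 s^{2} + \frac{5}{2} \right)} and v = - \frac{s^{4}}{3} + 5 s^{3} + \frac{s^{2}}{2} — it is the derivative of the product u*v.
F(s) = \frac{s^{8}}{3} - \frac{35 s^{7}}{6} + \frac{601 s^{6}}{48} - \frac{105 s^{5}}{16} - \frac{2 s^{4} \log{\left(3 s^{2} + \frac{5}{2} \right)}}{3} - \frac{25 s^{4}}{32} + 10 s^{3} \log{\left(3 s^{2} + \frac{5}{2} \right)} + s^{2} \log{\left(3 s^{2} + \frac{5}{2} \right)} is an antiderivative of f.
Check: d/ds[\frac{s^{8}}{3} - \frac{35 s^{7}}{6} + \frac{601 s^{6}}{48} - \frac{105 s^{5}}{16} - \frac{2 s^{4} \log{\left(3 s^{2} + \frac{5}{2} \right)}}{3} - \frac{25 s^{4}}{32} + 10 s^{3} \log{\left(3 s^{2} + \frac{5}{2} \right)} + s^{2} \log{\left(3 s^{2} + \frac{5}{2} \right)}] = \frac{768 s^{9} - 11760 s^{8} + 22276 s^{7} - 19250 s^{6} - 768 s^{5} \log{\left(3 s^{2} + \frac{5}{2} \right)} + 16746 s^{5} + 8640 s^{4} \log{\left(3 s^{2} + \frac{5}{2} \right)} - 2115 s^{4} - 64 s^{3} \log{\left(3 s^{2} + \frac{5}{2} \right)} - 174 s^{3} + 7200 s^{2} \log{\left(3 s^{2} + \frac{5}{2} \right)} + 480 s \log{\left(3 s^{2} + \frac{5}{2} \right)}}{288 s^{2} + 240} = f(s).
F(4) = - \frac{88088}{3} + \frac{1456 \log{\left(\frac{101}{2} \right)}}{3}; F(0) = 0.
Integral = F(4) - F(0) = - \frac{88088}{3} + \frac{1456 \log{\left(\frac{101}{2} \right)}}{3}.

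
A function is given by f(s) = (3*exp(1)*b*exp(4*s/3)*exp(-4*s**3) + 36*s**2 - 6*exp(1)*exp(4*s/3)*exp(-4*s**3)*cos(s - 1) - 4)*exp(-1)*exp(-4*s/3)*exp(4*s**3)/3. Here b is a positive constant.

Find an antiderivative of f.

An antiderivative is F(s) = (exp(1)*b*s*exp(4*s/3)*exp(-4*s**3) - 2*exp(1)*exp(4*s/3)*exp(-4*s**3)*sin(s - 1) + 1)*exp(-1)*exp(-4*s/3)*exp(4*s**3).

Any candidate F(s) must reproduce f(s) exactly when differentiated.
Check: d/ds[(exp(1)*b*s*exp(4*s/3)*exp(-4*s**3) - 2*exp(1)*exp(4*s/3)*exp(-4*s**3)*sin(s - 1) + 1)*exp(-1)*exp(-4*s/3)*exp(4*s**3)] = (3*exp(1)*b*exp(4*s/3) + 36*s**2*exp(4*s**3) - 6*exp(1)*exp(4*s/3)*cos(s - 1) - 4*exp(4*s**3))*exp(-1)*exp(-4*s/3)/3, which equals f(s).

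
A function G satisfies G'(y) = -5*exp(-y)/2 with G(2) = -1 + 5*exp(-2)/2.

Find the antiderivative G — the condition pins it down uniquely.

The proposed G(y) is checked by its d/dy: the result must match the given G'(y).
A general antiderivative is 5*exp(-y)/2 + C.
The condition gives C = -1 + 5*exp(-2)/2 - (5*exp(-2)/2) = -1.
So G(y) = -1 + 5*exp(-y)/2.
Check: d/dy[-1 + 5*exp(-y)/2] = -5*exp(-y)/2 = G'(y).

G(y) = -1 + 5*exp(-y)/2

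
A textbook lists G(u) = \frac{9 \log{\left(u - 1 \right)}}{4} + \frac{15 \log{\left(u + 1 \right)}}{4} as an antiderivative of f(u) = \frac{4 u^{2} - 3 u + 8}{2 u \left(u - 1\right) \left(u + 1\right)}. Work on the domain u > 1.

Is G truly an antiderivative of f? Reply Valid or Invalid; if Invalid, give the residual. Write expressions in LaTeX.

Invalid: d/du[G] - f = \frac{4}{u}, which is not 0.

d/du[G] = \frac{12 u - 3}{2 u^{2} - 2}
d/du[G] - f(u) = \frac{4}{u} != 0.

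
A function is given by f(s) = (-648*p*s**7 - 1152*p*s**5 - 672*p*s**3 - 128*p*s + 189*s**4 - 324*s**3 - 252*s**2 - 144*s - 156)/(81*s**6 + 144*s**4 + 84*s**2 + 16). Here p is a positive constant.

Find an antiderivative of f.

An antiderivative is F(s) = -4*p*s**2 + (2 - 4*s)/(s**2 + 2/3) - 5*atan(3*s/2)/2.

Check any antiderivative F(s) by computing F'(s) and comparing it with f(s).
Check: d/ds[-4*p*s**2 + (2 - 4*s)/(s**2 + 2/3) - 5*atan(3*s/2)/2] = (-648*p*s**7 - 1152*p*s**5 - 672*p*s**3 - 128*p*s + 189*s**4 - 324*s**3 - 252*s**2 - 144*s - 156)/(81*s**6 + 144*s**4 + 84*s**2 + 16) = f(s).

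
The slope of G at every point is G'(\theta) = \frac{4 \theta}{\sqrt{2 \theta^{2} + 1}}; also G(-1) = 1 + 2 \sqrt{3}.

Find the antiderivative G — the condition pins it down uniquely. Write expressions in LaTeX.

G'(\theta) matches the chain-rule pattern g'(h)*h' with inner function h(\theta) = 2 \theta^{2} + 1; substituting u = h(\theta) collapses the integral.
A general antiderivative is 2 \sqrt{2 \theta^{2} + 1} + C.
The condition gives C = 1 + 2 \sqrt{3} - (2 \sqrt{3}) = 1.
So G(\theta) = 2 \sqrt{2 \theta^{2} + 1} + 1.
Check: d/d\theta[2 \sqrt{2 \theta^{2} + 1} + 1] = \frac{4 \theta}{\sqrt{2 \theta^{2} + 1}} = G'(\theta).

G(\theta) = 2 \sqrt{2 \theta^{2} + 1} + 1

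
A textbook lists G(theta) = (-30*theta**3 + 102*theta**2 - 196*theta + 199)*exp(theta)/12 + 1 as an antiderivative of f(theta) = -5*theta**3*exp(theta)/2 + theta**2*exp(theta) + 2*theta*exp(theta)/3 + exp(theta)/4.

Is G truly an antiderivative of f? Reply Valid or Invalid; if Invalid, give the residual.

Valid: G'(theta) = f(theta).

d/dtheta[G] = -5*theta**3*exp(theta)/2 + theta**2*exp(theta) + 2*theta*exp(theta)/3 + exp(theta)/4
This equals f(theta) exactly, so the claim holds.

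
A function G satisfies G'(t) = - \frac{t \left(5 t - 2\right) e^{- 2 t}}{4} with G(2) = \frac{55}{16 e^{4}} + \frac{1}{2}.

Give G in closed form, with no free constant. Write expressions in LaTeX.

G(t) = \frac{\left(10 t^{2} + 6 t + 3\right) e^{- 2 t}}{16} + \frac{1}{2}

Recognize the product-rule pattern: G'(t) = u'v + uv' with u = \frac{5 t^{2}}{8} + \frac{3 t}{8} + \frac{3}{16}, v = e^{- 2 t}, so integration by parts undoes it.
A general antiderivative is \frac{\left(10 t^{2} + 6 t + 3\right) e^{- 2 t}}{16} + C.
The condition gives C = \frac{55}{16 e^{4}} + \frac{1}{2} - (\frac{55}{16 e^{4}}) = \frac{1}{2}.
So G(t) = \frac{\left(10 t^{2} + 6 t + 3\right) e^{- 2 t}}{16} + \frac{1}{2}.
Check: d/dt[\frac{\left(10 t^{2} + 6 t + 3\right) e^{- 2 t}}{16} + \frac{1}{2}] = \frac{\left(- 5 t^{2} + 2 t\right) e^{- 2 t}}{4}, which equals G'(t).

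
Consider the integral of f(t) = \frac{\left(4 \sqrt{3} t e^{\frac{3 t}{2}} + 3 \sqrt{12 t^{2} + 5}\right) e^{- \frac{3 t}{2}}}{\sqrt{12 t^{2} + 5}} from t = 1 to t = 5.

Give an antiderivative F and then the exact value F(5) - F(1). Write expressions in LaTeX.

Antiderivative: F(t) = \frac{\sqrt{3} \left(\sqrt{12 t^{2} + 5} e^{\frac{3 t}{2}} - 2 \sqrt{3}\right) e^{- \frac{3 t}{2}}}{3}; value = - \frac{\sqrt{51}}{3} - \frac{2}{e^{\frac{15}{2}}} + \frac{2}{e^{\frac{3}{2}}} + \frac{\sqrt{915}}{3}

Recover f(t) by differentiating a candidate F(t); any mismatch rules it out.
F(t) = \frac{\sqrt{3} \left(\sqrt{12 t^{2} + 5} e^{\frac{3 t}{2}} - 2 \sqrt{3}\right) e^{- \frac{3 t}{2}}}{3} is an antiderivative of f.
Check: d/dt[\frac{\sqrt{3} \left(\sqrt{12 t^{2} + 5} e^{\frac{3 t}{2}} - 2 \sqrt{3}\right) e^{- \frac{3 t}{2}}}{3}] = \frac{\left(4 \sqrt{3} t e^{\frac{3 t}{2}} + 3 \sqrt{12 t^{2} + 5}\right) e^{- \frac{3 t}{2}}}{\sqrt{12 t^{2} + 5}} = f(t).
F(5) = - \frac{2}{e^{\frac{15}{2}}} + \frac{\sqrt{915}}{3}; F(1) = - \frac{2}{e^{\frac{3}{2}}} + \frac{\sqrt{51}}{3}.
Integral = F(5) - F(1) = - \frac{\sqrt{51}}{3} - \frac{2}{e^{\frac{15}{2}}} + \frac{2}{e^{\frac{3}{2}}} + \frac{\sqrt{915}}{3}.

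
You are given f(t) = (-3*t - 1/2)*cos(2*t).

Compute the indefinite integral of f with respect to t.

F(t) = -3*t*sin(2*t)/2 - sin(2*t)/4 - 3*cos(2*t)/4 + C

Whatever form F(t) takes, F'(t) = f(t) is non-negotiable.
Check: d/dt[-3*t*sin(2*t)/2 - sin(2*t)/4 - 3*cos(2*t)/4] = -3*t*cos(2*t) - cos(2*t)/2, which equals f(t).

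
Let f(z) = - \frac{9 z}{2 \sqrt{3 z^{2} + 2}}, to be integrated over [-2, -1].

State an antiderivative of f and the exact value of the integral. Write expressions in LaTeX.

Antiderivative: F(z) = - \frac{3 \sqrt{3 z^{2} + 2}}{2}; value = - \frac{3 \sqrt{5}}{2} + \frac{3 \sqrt{14}}{2}

f matches the chain-rule pattern g'(h)*h' with inner function h(z) = 3 z^{2} + 2; substituting u = h(z) collapses the integral.
F(z) = - \frac{3 \sqrt{3 z^{2} + 2}}{2} is an antiderivative of f.
Check: d/dz[- \frac{3 \sqrt{3 z^{2} + 2}}{2}] = - \frac{9 z}{2 \sqrt{3 z^{2} + 2}} = f(z).
F(-1) = - \frac{3 \sqrt{5}}{2}; F(-2) = - \frac{3 \sqrt{14}}{2}.
Integral = F(-1) - F(-2) = - \frac{3 \sqrt{5}}{2} + \frac{3 \sqrt{14}}{2}.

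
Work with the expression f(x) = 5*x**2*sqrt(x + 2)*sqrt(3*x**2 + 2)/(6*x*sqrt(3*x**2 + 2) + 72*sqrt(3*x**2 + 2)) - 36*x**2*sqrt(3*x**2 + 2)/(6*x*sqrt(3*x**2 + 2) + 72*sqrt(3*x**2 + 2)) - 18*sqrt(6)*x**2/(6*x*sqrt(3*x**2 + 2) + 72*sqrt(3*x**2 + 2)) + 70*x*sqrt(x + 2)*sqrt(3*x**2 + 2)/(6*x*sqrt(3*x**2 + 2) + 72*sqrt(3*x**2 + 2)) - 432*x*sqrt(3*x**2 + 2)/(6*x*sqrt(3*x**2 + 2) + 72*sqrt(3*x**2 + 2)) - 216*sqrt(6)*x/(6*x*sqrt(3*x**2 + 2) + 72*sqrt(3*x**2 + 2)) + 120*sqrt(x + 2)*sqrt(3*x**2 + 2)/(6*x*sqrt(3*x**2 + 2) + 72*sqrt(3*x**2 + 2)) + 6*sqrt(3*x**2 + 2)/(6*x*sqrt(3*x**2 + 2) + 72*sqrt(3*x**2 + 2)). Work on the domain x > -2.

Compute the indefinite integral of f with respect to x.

F(x) = -3*x**2 + (x + 2)**(5/2)/3 - 3*sqrt(2*x**2 + 4/3) + log(x/2 + 6) + C

Integrate term by term and add the pieces.
Check: d/dx[-3*x**2 + (x + 2)**(5/2)/3 - 3*sqrt(2*x**2 + 4/3) + log(x/2 + 6)] = (5*x**2*sqrt(x + 2)*sqrt(3*x**2 + 2) - 36*x**2*sqrt(3*x**2 + 2) - 18*sqrt(6)*x**2 + 70*x*sqrt(x + 2)*sqrt(3*x**2 + 2) - 432*x*sqrt(3*x**2 + 2) - 216*sqrt(6)*x + 120*sqrt(x + 2)*sqrt(3*x**2 + 2) + 6*sqrt(3*x**2 + 2))/(6*x*sqrt(3*x**2 + 2) + 72*sqrt(3*x**2 + 2)), which equals f(x).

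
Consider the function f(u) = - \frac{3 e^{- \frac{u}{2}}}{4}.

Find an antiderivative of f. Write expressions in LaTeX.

An antiderivative is F(u) = \frac{3 e^{- \frac{u}{2}}}{2}.

Since d/du undoes antidifferentiation here, F'(u) = f(u) is required of F(u).
Check: d/du[\frac{3 e^{- \frac{u}{2}}}{2}] = - \frac{3 e^{- \frac{u}{2}}}{4} = f(u).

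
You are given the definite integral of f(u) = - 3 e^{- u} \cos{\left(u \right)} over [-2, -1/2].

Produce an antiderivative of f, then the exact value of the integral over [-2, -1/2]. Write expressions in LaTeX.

Antiderivative: F(u) = \frac{\left(- 3 \sin{\left(u \right)} + 3 \cos{\left(u \right)}\right) e^{- u}}{2}; value = - \frac{3 e^{2} \sin{\left(2 \right)}}{2} + \frac{3 e^{\frac{1}{2}} \sin{\left(\frac{1}{2} \right)}}{2} + \frac{3 e^{\frac{1}{2}} \cos{\left(\frac{1}{2} \right)}}{2} - \frac{3 e^{2} \cos{\left(2 \right)}}{2}

A first test for any F(u): its u-derivative must equal f(u) identically.
F(u) = \frac{\left(- 3 \sin{\left(u \right)} + 3 \cos{\left(u \right)}\right) e^{- u}}{2} is an antiderivative of f.
Check: d/du[\frac{\left(- 3 \sin{\left(u \right)} + 3 \cos{\left(u \right)}\right) e^{- u}}{2}] = - 3 e^{- u} \cos{\left(u \right)} = f(u).
F(-1/2) = \frac{3 e^{\frac{1}{2}} \sin{\left(\frac{1}{2} \right)}}{2} + \frac{3 e^{\frac{1}{2}} \cos{\left(\frac{1}{2} \right)}}{2}; F(-2) = \frac{3 e^{2} \cos{\left(2 \right)}}{2} + \frac{3 e^{2} \sin{\left(2 \right)}}{2}.
Integral = F(-1/2) - F(-2) = - \frac{3 e^{2} \sin{\left(2 \right)}}{2} + \frac{3 e^{\frac{1}{2}} \sin{\left(\frac{1}{2} \right)}}{2} + \frac{3 e^{\frac{1}{2}} \cos{\left(\frac{1}{2} \right)}}{2} - \frac{3 e^{2} \cos{\left(2 \right)}}{2}.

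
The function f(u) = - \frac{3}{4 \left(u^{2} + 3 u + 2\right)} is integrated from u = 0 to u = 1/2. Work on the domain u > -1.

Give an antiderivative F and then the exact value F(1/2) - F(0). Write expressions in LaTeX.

The denominator factors as 4 \left(u + 1\right) \left(u + 2\right); partial fractions split f into directly integrable pieces: \frac{3}{4 \left(u + 2\right)} - \frac{3}{4 \left(u + 1\right)}.
F(u) = - \frac{3 \log{\left(u + 1 \right)}}{4} + \frac{3 \log{\left(u + 2 \right)}}{4} is an antiderivative of f.
Check: d/du[- \frac{3 \log{\left(u + 1 \right)}}{4} + \frac{3 \log{\left(u + 2 \right)}}{4}] = - \frac{3}{4 u^{2} + 12 u + 8}, which equals f(u).
F(1/2) = - \frac{3 \log{\left(\frac{3}{2} \right)}}{4} + \frac{3 \log{\left(\frac{5}{2} \right)}}{4}; F(0) = \frac{3 \log{\left(2 \right)}}{4}.
Integral = F(1/2) - F(0) = - \frac{3 \log{\left(2 \right)}}{4} - \frac{3 \log{\left(\frac{3}{2} \right)}}{4} + \frac{3 \log{\left(\frac{5}{2} \right)}}{4}.

Antiderivative: F(u) = - \frac{3 \log{\left(u + 1 \right)}}{4} + \frac{3 \log{\left(u + 2 \right)}}{4}; value = - \frac{3 \log{\left(2 \right)}}{4} - \frac{3 \log{\left(\frac{3}{2} \right)}}{4} + \frac{3 \log{\left(\frac{5}{2} \right)}}{4}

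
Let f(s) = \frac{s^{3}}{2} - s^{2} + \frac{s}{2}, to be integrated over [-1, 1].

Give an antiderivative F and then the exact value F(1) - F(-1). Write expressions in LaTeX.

The integrand splits into summands that can be handled one at a time.
F(s) = \frac{s^{4}}{8} - \frac{s^{3}}{3} + \frac{s^{2}}{4} is an antiderivative of f.
Check: d/ds[\frac{s^{4}}{8} - \frac{s^{3}}{3} + \frac{s^{2}}{4}] = \frac{s^{3}}{2} - s^{2} + \frac{s}{2} = f(s).
F(1) = \frac{1}{24}; F(-1) = \frac{17}{24}.
Integral = F(1) - F(-1) = - \frac{2}{3}.

Antiderivative: F(s) = \frac{s^{4}}{8} - \frac{s^{3}}{3} + \frac{s^{2}}{4}; value = - \frac{2}{3}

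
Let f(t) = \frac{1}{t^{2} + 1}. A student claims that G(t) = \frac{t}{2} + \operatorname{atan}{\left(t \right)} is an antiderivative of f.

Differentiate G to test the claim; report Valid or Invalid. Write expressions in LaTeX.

Invalid: d/dt[G] - f = \frac{1}{2}, which is not 0.

d/dt[G] = \frac{t^{2} + 3}{2 t^{2} + 2}
d/dt[G] - f(t) = \frac{1}{2} != 0.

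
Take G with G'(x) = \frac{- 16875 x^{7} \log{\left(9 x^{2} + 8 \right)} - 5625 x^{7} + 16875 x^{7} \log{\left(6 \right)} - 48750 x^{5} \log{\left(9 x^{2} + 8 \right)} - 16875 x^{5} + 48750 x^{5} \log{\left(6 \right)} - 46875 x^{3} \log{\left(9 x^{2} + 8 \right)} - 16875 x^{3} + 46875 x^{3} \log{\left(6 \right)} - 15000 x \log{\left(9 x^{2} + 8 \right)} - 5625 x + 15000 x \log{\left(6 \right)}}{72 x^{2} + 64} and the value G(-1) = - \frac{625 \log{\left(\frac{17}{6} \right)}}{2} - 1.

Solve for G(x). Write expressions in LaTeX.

Recognize the product-rule pattern: G'(x) = u'v + uv' with u = 20 \left(- \frac{5 x^{2}}{4} - \frac{5}{4}\right)^{3}, v = \log{\left(\frac{3 x^{2}}{2} + \frac{4}{3} \right)}, so integration by parts undoes it.
A general antiderivative is 20 \left(- \frac{5 x^{2}}{4} - \frac{5}{4}\right)^{3} \log{\left(\frac{3 x^{2}}{2} + \frac{4}{3} \right)} + C.
The condition gives C = - \frac{625 \log{\left(\frac{17}{6} \right)}}{2} - 1 - (- \frac{625 \log{\left(\frac{17}{6} \right)}}{2}) = -1.
So G(x) = - \frac{625 x^{6} \log{\left(\frac{3 x^{2}}{2} + \frac{4}{3} \right)} + 1875 x^{4} \log{\left(\frac{3 x^{2}}{2} + \frac{4}{3} \right)} + 1875 x^{2} \log{\left(\frac{3 x^{2}}{2} + \frac{4}{3} \right)} + 625 \log{\left(\frac{3 x^{2}}{2} + \frac{4}{3} \right)} + 16}{16}.
Check: d/dx[- \frac{625 x^{6} \log{\left(\frac{3 x^{2}}{2} + \frac{4}{3} \right)} + 1875 x^{4} \log{\left(\frac{3 x^{2}}{2} + \frac{4}{3} \right)} + 1875 x^{2} \log{\left(\frac{3 x^{2}}{2} + \frac{4}{3} \right)} + 625 \log{\left(\frac{3 x^{2}}{2} + \frac{4}{3} \right)} + 16}{16}] = \frac{- 16875 x^{7} \log{\left(9 x^{2} + 8 \right)} - 5625 x^{7} + 16875 x^{7} \log{\left(6 \right)} - 48750 x^{5} \log{\left(9 x^{2} + 8 \right)} - 16875 x^{5} + 48750 x^{5} \log{\left(6 \right)} - 46875 x^{3} \log{\left(9 x^{2} + 8 \right)} - 16875 x^{3} + 46875 x^{3} \log{\left(6 \right)} - 15000 x \log{\left(9 x^{2} + 8 \right)} - 5625 x + 15000 x \log{\left(6 \right)}}{72 x^{2} + 64} = G'(x).

G(x) = - \frac{625 x^{6} \log{\left(\frac{3 x^{2}}{2} + \frac{4}{3} \right)} + 1875 x^{4} \log{\left(\frac{3 x^{2}}{2} + \frac{4}{3} \right)} + 1875 x^{2} \log{\left(\frac{3 x^{2}}{2} + \frac{4}{3} \right)} + 625 \log{\left(\frac{3 x^{2}}{2} + \frac{4}{3} \right)} + 16}{16}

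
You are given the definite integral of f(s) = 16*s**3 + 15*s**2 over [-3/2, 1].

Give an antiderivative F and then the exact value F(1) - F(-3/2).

Antiderivative: F(s) = 4*s**4 + 5*s**3; value = 45/8

Integrate term by term and add the pieces.
F(s) = 4*s**4 + 5*s**3 is an antiderivative of f.
Check: d/ds[4*s**4 + 5*s**3] = 16*s**3 + 15*s**2 = f(s).
F(1) = 9; F(-3/2) = 27/8.
Integral = F(1) - F(-3/2) = 45/8.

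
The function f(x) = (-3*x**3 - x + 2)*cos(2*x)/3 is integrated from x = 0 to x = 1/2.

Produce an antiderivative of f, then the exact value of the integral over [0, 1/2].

A first test for any F(x): its x-derivative must equal f(x) identically.
F(x) = -x**3*sin(2*x)/2 - 3*x**2*cos(2*x)/4 + 7*x*sin(2*x)/12 + sin(2*x)/3 + 7*cos(2*x)/24 is an antiderivative of f.
Check: d/dx[-x**3*sin(2*x)/2 - 3*x**2*cos(2*x)/4 + 7*x*sin(2*x)/12 + sin(2*x)/3 + 7*cos(2*x)/24] = -x**3*cos(2*x) - x*cos(2*x)/3 + 2*cos(2*x)/3, which equals f(x).
F(1/2) = 5*cos(1)/48 + 9*sin(1)/16; F(0) = 7/24.
Integral = F(1/2) - F(0) = -7/24 + 5*cos(1)/48 + 9*sin(1)/16.

Antiderivative: F(x) = -x**3*sin(2*x)/2 - 3*x**2*cos(2*x)/4 + 7*x*sin(2*x)/12 + sin(2*x)/3 + 7*cos(2*x)/24; value = -7/24 + 5*cos(1)/48 + 9*sin(1)/16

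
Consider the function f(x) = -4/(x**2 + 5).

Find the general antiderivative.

F(x) = -4*sqrt(5)*atan(sqrt(5)*x/5)/5 + C

A first test for any F(x): its x-derivative must equal f(x) identically.
Check: d/dx[-4*sqrt(5)*atan(sqrt(5)*x/5)/5] = -4/(x**2 + 5) = f(x).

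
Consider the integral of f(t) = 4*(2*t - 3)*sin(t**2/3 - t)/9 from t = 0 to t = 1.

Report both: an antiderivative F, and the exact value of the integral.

Antiderivative: F(t) = -4*cos(t**2/3 - t)/3; value = 4/3 - 4*cos(2/3)/3

The substitution u = t**2/3 - t works: f is exactly (dF/du)*(du/dt) for that inner function.
F(t) = -4*cos(t**2/3 - t)/3 is an antiderivative of f.
Check: d/dt[-4*cos(t**2/3 - t)/3] = 8*t*sin(t**2/3 - t)/9 - 4*sin(t**2/3 - t)/3, which equals f(t).
F(1) = -4*cos(2/3)/3; F(0) = -4/3.
Integral = F(1) - F(0) = 4/3 - 4*cos(2/3)/3.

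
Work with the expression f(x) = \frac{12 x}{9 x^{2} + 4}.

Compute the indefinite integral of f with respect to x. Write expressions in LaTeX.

F(x) = \frac{2 \log{\left(3 x^{2} + \frac{4}{3} \right)}}{3} + C

The substitution u = 3 x^{2} + \frac{4}{3} works: f is exactly (dF/du)*(du/dx) for that inner function.
Check: d/dx[\frac{2 \log{\left(3 x^{2} + \frac{4}{3} \right)}}{3}] = \frac{12 x}{9 x^{2} + 4} = f(x).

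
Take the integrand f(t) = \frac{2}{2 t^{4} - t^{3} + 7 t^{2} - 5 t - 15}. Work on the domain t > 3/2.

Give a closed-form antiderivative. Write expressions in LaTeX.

An antiderivative is F(t) = \frac{8 \log{\left(t - \frac{3}{2} \right)}}{145} - \frac{\log{\left(t + 1 \right)}}{15} + \frac{\log{\left(t^{2} + 5 \right)}}{174} - \frac{13 \sqrt{5} \operatorname{atan}{\left(\frac{\sqrt{5} t}{5} \right)}}{435}.

Factor the denominator (\left(t + 1\right) \left(2 t - 3\right) \left(t^{2} + 5\right)) and decompose: f = \frac{t - 13}{87 \left(t^{2} + 5\right)} + \frac{16}{145 \left(2 t - 3\right)} - \frac{1}{15 \left(t + 1\right)}; each piece integrates to a log, atan, or power term.
Check: d/dt[\frac{8 \log{\left(t - \frac{3}{2} \right)}}{145} - \frac{\log{\left(t + 1 \right)}}{15} + \frac{\log{\left(t^{2} + 5 \right)}}{174} - \frac{13 \sqrt{5} \operatorname{atan}{\left(\frac{\sqrt{5} t}{5} \right)}}{435}] = \frac{2}{2 t^{4} - t^{3} + 7 t^{2} - 5 t - 15} = f(t).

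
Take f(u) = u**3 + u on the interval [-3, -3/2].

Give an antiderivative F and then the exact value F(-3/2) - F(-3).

Antiderivative: F(u) = u**4/4 + u**2/2; value = -1431/64

Integrate term by term and add the pieces.
F(u) = u**4/4 + u**2/2 is an antiderivative of f.
Check: d/du[u**4/4 + u**2/2] = u**3 + u = f(u).
F(-3/2) = 153/64; F(-3) = 99/4.
Integral = F(-3/2) - F(-3) = -1431/64.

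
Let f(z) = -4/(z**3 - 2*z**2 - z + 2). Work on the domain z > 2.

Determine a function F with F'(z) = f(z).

An antiderivative is F(z) = -4*log(z - 2)/3 + 2*log(z - 1) - 2*log(z + 1)/3.

The denominator factors as (z - 2)*(z - 1)*(z + 1); partial fractions split f into directly integrable pieces: -2/(3*(z + 1)) + 2/(z - 1) - 4/(3*(z - 2)).
Check: d/dz[-4*log(z - 2)/3 + 2*log(z - 1) - 2*log(z + 1)/3] = -4/(z**3 - 2*z**2 - z + 2) = f(z).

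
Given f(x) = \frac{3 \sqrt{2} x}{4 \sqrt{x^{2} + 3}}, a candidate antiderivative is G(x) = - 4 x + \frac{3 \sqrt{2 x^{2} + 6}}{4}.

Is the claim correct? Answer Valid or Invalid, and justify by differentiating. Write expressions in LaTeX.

Invalid: d/dx[G] - f = -4, which is not 0.

d/dx[G] = \frac{3 \sqrt{2} x - 16 \sqrt{x^{2} + 3}}{4 \sqrt{x^{2} + 3}}
d/dx[G] - f(x) = -4 != 0.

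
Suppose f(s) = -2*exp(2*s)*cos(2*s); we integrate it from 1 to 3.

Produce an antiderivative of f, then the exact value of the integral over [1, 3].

An antiderivative F(s) passes only if d/ds[F] lands on f(s) exactly.
F(s) = -(sin(2*s) + cos(2*s))*exp(2*s)/2 is an antiderivative of f.
Check: d/ds[-(sin(2*s) + cos(2*s))*exp(2*s)/2] = -2*exp(2*s)*cos(2*s) = f(s).
F(3) = -exp(6)*cos(6)/2 - exp(6)*sin(6)/2; F(1) = -exp(2)*sin(2)/2 - exp(2)*cos(2)/2.
Integral = F(3) - F(1) = -exp(6)*cos(6)/2 + exp(2)*cos(2)/2 + exp(2)*sin(2)/2 - exp(6)*sin(6)/2.

Antiderivative: F(s) = -(sin(2*s) + cos(2*s))*exp(2*s)/2; value = -exp(6)*cos(6)/2 + exp(2)*cos(2)/2 + exp(2)*sin(2)/2 - exp(6)*sin(6)/2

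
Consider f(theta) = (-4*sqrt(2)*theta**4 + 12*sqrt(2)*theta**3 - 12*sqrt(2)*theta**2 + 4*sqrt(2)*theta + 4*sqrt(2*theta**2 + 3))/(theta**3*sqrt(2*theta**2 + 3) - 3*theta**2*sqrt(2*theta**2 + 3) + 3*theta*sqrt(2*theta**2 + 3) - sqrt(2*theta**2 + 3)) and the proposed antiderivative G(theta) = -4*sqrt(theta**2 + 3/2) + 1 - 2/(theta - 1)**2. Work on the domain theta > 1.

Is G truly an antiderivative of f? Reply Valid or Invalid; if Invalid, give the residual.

Valid: G'(theta) = f(theta).

d/dtheta[G] = (-4*sqrt(2)*theta**4 + 12*sqrt(2)*theta**3 - 12*sqrt(2)*theta**2 + 4*sqrt(2)*theta + 4*sqrt(2*theta**2 + 3))/(theta**3*sqrt(2*theta**2 + 3) - 3*theta**2*sqrt(2*theta**2 + 3) + 3*theta*sqrt(2*theta**2 + 3) - sqrt(2*theta**2 + 3))
This equals f(theta) exactly, so the claim holds.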